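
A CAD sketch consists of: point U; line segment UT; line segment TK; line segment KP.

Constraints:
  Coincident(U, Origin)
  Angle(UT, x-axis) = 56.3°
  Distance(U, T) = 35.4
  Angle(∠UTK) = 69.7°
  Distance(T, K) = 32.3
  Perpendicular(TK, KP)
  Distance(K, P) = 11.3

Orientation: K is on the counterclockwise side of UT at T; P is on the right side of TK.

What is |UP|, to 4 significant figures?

48.80

U is at the origin; UT runs at 56.3° with length 35.4, so T = 35.4·(cos 56.3°, sin 56.3°) = (19.64, 29.45). ∠UTK = 69.7°, so TK runs at 56.3° + (180° − 69.7°) = 166.6° from the x-axis; with |TK| = 32.3, K = T + 32.3·(cos 166.6°, sin 166.6°) = (-11.78, 36.94). TK is perpendicular to KP; with |KP| = 11.3 on the right of TK, P = K + 11.3·(0.2317, 0.9728) = (-9.160, 47.93). Then |UP| = |P − U| = 48.80.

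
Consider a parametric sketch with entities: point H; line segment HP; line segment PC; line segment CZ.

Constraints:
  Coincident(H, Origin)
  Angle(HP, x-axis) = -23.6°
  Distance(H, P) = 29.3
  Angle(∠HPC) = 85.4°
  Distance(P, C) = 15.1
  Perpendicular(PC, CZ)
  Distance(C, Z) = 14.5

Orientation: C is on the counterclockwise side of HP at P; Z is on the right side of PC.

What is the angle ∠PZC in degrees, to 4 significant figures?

46.16°

∠HPC = 85.4°, so PC runs at -23.6° + (180° − 85.4°) = 71.00° from the x-axis; with |PC| = 15.1, C = P + 15.1·(cos 71.00°, sin 71.00°) = (31.77, 2.547). PC ⟂ CZ; with |CZ| = 14.5 on the right of PC, Z = C + 14.5·(0.9455, -0.3256) = (45.48, -2.174). Then cos ∠PZC = ZP·ZC / (|ZP||ZC|), giving 46.16°.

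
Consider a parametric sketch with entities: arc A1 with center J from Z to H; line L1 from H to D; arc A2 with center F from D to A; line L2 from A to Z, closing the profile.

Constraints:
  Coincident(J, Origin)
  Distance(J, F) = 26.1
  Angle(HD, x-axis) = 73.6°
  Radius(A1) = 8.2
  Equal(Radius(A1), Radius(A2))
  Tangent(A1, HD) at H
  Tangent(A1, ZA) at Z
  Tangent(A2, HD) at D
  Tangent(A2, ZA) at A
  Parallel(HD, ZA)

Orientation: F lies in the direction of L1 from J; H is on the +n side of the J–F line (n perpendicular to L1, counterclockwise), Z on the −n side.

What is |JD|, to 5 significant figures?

27.358

Tangency of A1 to both parallel lines with radius 8.2 puts H and Z at J ± 8.2·n: H = (-7.8664, 2.3152), Z = (7.8664, -2.3152). Equal radii place D and A the same way about F: D = F + 8.2·n = (-0.49726, 27.353), A = F − 8.2·n = (15.235, 22.723). Then |JD| = |D − J| = 27.358.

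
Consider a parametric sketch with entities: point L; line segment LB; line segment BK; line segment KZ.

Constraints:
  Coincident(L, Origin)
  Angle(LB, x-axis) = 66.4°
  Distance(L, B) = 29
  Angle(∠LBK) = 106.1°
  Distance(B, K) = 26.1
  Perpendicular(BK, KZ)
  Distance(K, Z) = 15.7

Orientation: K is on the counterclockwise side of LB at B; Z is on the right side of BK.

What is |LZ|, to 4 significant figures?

55.35

L is at the origin; LB runs at 66.4° with length 29.0, so B = 29.0·(cos 66.4°, sin 66.4°) = (11.61, 26.57). ∠LBK = 106.1°, so BK runs at 66.4° + (180° − 106.1°) = 140.3° from the x-axis; with |BK| = 26.1, K = B + 26.1·(cos 140.3°, sin 140.3°) = (-8.471, 43.25). The perpendicularity gives KZ at right angles to BK; with |KZ| = 15.7 on the right of BK, Z = K + 15.7·(0.6388, 0.7694) = (1.557, 55.33). Then |LZ| = |Z − L| = 55.35.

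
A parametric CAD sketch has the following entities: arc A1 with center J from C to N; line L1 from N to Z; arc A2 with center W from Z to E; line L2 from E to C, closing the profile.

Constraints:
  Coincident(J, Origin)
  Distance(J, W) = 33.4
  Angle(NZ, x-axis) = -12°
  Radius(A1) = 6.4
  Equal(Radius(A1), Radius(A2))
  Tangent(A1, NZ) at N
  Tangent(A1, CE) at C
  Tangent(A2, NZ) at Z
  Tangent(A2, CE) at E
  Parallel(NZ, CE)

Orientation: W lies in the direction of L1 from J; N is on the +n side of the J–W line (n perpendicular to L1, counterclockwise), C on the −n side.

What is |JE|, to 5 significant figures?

34.008

Tangency of A1 to both parallel lines with radius 6.4 puts N and C at J ± 6.4·n: N = (1.3306, 6.2601), C = (-1.3306, -6.2601). Equal radii place Z and E the same way about W: Z = W + 6.4·n = (34.001, -0.68411), E = W − 6.4·n = (31.339, -13.204). Then |JE| = |E − J| = 34.008.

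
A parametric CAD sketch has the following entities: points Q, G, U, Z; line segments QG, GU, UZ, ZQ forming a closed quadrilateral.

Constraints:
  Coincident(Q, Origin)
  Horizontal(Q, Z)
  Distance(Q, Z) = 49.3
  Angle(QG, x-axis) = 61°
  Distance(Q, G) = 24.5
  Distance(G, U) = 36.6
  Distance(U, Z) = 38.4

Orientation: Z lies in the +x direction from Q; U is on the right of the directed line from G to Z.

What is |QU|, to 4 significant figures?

20.60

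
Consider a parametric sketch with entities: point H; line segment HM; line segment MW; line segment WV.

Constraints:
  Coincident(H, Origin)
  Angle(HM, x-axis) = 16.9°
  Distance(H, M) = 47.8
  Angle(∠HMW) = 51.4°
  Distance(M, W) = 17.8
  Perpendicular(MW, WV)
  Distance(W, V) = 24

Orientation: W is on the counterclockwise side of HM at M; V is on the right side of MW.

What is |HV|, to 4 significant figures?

62.52

H is at the origin; HM runs at 16.9° with length 47.8, so M = 47.8·(cos 16.9°, sin 16.9°) = (45.74, 13.90). ∠HMW = 51.4°, so MW runs at 16.9° + (180° − 51.4°) = 145.5° from the x-axis; with |MW| = 17.8, W = M + 17.8·(cos 145.5°, sin 145.5°) = (31.07, 23.98). MW ⟂ WV; with |WV| = 24.0 on the right of MW, V = W + 24.0·(0.5664, 0.8241) = (44.66, 43.76). Then |HV| = |V − H| = 62.52.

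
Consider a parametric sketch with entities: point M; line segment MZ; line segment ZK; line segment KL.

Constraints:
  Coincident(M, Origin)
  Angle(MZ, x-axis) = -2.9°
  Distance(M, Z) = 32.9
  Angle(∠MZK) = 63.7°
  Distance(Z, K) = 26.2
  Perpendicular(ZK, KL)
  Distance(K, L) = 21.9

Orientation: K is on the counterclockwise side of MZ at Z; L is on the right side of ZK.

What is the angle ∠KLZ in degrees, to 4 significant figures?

50.11°

∠MZK = 63.7°, so ZK runs at -2.9° + (180° − 63.7°) = 113.4° from the x-axis; with |ZK| = 26.2, K = Z + 26.2·(cos 113.4°, sin 113.4°) = (22.45, 22.38). ZK ⟂ KL; with |KL| = 21.9 on the right of ZK, L = K + 21.9·(0.9178, 0.3971) = (42.55, 31.08). Then cos ∠KLZ = LK·LZ / (|LK||LZ|), giving 50.11°.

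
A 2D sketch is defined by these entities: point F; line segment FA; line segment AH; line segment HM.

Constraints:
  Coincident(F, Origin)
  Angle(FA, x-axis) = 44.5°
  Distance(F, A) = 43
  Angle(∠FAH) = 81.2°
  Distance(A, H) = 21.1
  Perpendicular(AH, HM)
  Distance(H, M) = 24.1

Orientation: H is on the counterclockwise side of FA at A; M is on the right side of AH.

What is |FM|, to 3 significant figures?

68.2

F is at the origin; FA runs at 44.5° with length 43.0, so A = 43.0·(cos 44.5°, sin 44.5°) = (30.7, 30.1). ∠FAH = 81.2°, so AH runs at 44.5° + (180° − 81.2°) = 143° from the x-axis; with |AH| = 21.1, H = A + 21.1·(cos 143°, sin 143°) = (13.8, 42.7). The perpendicularity gives HM at right angles to AH; with |HM| = 24.1 on the right of AH, M = H + 24.1·(0.598, 0.802) = (28.2, 62.1). Then |FM| = |M − F| = 68.2.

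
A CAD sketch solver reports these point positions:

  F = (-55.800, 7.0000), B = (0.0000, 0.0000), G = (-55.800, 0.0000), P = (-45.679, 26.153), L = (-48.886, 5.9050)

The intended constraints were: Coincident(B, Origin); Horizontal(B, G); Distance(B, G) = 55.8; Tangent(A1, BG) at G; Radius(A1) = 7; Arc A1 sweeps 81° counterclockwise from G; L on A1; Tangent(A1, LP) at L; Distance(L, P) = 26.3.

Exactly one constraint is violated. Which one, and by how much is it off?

Distance(L, P) = 26.3 — off by 5.80.

B = (0.00, 0.00) ✓; B.y = 0.00, G.y = 0.00 ✓; |BG| = 55.80 ✓; ∠(FG, GB) = 90.00° ✓; |FG| = 7.000 ✓; bearing(F→L) − bearing(F→G) = 81.00° ✓; |FL| = 7.000 ✓; ∠(FL, LP) = 90.00° ✓; |LP| = 20.50 ✗.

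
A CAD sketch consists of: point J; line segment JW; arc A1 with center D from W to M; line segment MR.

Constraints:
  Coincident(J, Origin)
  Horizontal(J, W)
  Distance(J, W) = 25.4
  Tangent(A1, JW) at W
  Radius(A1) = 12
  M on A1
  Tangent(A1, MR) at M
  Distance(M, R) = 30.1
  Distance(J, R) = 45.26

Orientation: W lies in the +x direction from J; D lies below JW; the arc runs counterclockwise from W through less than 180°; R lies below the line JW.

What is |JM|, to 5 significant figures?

18.432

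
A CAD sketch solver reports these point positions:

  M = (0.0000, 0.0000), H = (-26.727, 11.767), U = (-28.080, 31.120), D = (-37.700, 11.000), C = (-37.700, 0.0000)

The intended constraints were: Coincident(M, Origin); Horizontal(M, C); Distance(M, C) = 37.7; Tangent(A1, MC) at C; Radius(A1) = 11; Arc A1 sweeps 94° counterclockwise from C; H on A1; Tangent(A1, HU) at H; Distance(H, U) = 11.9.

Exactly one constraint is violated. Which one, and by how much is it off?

Distance(H, U) = 11.9 — off by 7.50.

M = (0.00, 0.00) ✓; M.y = 0.00, C.y = 0.00 ✓; |MC| = 37.70 ✓; ∠(DC, CM) = 90.00° ✓; |DC| = 11.00 ✓; bearing(D→H) − bearing(D→C) = 94.00° ✓; |DH| = 11.00 ✓; ∠(DH, HU) = 90.00° ✓; |HU| = 19.40 ✗.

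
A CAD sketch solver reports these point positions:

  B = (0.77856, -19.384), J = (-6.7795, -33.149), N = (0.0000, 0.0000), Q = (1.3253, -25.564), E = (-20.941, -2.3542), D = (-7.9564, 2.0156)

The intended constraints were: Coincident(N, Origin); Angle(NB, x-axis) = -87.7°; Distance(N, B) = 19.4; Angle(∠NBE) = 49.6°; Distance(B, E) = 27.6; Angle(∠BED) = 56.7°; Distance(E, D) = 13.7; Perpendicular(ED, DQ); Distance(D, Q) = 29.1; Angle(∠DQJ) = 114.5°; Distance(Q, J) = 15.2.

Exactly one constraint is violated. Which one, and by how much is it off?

Distance(Q, J) = 15.2 — off by 4.10.

N = (0.00, 0.00) ✓; NB at -87.70° ✓; |NB| = 19.40 ✓; ∠NBE = 49.60° ✓; |BE| = 27.60 ✓; ∠BED = 56.70° ✓; |ED| = 13.70 ✓; ∠(ED, DQ) = 90.00° ✓; |DQ| = 29.10 ✓; ∠DQJ = 114.5° ✓; |QJ| = 11.10 ✗.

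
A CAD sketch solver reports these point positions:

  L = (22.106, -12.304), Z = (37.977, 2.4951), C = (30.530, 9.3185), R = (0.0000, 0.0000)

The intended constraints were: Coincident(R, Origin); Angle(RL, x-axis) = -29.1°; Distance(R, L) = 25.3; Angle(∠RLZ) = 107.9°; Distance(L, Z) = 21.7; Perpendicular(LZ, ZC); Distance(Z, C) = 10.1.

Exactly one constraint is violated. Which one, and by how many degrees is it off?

Perpendicular(LZ, ZC) — off by 4.50°.

R = (0.00, 0.00) ✓; RL at -29.10° ✓; |RL| = 25.30 ✓; ∠RLZ = 107.9° ✓; |LZ| = 21.70 ✓; ∠(LZ, ZC) = 94.50° ✗; |ZC| = 10.10 ✓.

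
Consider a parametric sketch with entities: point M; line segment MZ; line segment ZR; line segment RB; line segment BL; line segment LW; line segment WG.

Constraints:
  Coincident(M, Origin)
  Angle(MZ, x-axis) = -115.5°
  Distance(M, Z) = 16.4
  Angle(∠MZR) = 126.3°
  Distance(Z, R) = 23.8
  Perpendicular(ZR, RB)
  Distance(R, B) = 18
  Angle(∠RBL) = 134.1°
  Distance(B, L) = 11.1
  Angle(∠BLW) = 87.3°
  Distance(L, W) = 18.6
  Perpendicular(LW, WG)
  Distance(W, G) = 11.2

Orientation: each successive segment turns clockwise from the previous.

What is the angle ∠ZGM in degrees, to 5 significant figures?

42.348°

∠BLW = 87.3° gives LW at -37.800° from the x-axis; with |LW| = 18.6, W = (-12.732, -3.8995). The perpendicularity gives WG at right angles to LW, so WG runs at -127.80°; with |WG| = 11.2, G = (-19.597, -12.749). Then cos ∠ZGM = GZ·GM / (|GZ||GM|), giving 42.348°.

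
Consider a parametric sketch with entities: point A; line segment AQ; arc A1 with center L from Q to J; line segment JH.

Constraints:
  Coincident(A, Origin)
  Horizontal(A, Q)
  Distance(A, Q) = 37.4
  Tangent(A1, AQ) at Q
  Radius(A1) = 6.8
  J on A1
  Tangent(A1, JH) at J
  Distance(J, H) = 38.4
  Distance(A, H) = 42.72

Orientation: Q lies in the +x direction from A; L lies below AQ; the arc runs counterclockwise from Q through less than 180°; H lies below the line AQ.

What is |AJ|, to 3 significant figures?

31.4

A is at the origin; A and Q share the same y with |AQ| = 37.4 and Q on the +x side, so Q = (37.4, 0.00). Since A1 is tangent to AQ there, LQ ⟂ AQ, so L = Q + (0, -6.8) = (37.4, -6.80). Since LJ ⟂ JH (tangency), |LH| = √(6.8² + 38.4²) = 39.0 regardless of where J sits on A1. So H lies on both circle(A, 42.72) and circle(L, 39.0); the below-AQ intersection is H = (16.2, -39.5). J is the foot of the tangent from H: J = (31.1, -4.15).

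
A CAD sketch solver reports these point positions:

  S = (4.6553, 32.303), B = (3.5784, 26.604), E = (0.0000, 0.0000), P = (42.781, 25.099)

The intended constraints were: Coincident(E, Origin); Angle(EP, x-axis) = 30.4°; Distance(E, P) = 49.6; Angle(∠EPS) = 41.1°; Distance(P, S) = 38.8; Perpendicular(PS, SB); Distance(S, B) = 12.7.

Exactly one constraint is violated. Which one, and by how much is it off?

Distance(S, B) = 12.7 — off by 6.90.

E = (0.00, 0.00) ✓; EP at 30.40° ✓; |EP| = 49.60 ✓; ∠EPS = 41.10° ✓; |PS| = 38.80 ✓; ∠(PS, SB) = 90.00° ✓; |SB| = 5.800 ✗.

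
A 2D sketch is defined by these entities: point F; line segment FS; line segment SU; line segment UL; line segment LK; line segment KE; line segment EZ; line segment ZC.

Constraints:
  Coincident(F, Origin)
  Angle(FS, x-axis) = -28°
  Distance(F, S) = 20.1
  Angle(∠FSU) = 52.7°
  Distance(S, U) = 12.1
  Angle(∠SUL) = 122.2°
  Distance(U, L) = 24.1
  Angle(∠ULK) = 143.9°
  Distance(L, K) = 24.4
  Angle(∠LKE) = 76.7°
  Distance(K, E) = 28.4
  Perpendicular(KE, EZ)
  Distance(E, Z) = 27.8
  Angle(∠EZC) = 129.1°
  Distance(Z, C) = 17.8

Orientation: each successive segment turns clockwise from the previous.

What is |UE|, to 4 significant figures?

39.68

F is at the origin; FS runs at -28.0° with length 20.1, so S = (17.75, -9.436). ∠FSU = 52.7° gives SU at -155.3° from the x-axis; with |SU| = 12.1, U = (6.754, -14.49). ∠SUL = 122.2° gives UL at 146.9° from the x-axis; with |UL| = 24.1, L = (-13.43, -1.332). ∠ULK = 143.9° gives LK at 110.8° from the x-axis; with |LK| = 24.4, K = (-22.10, 21.48). ∠LKE = 76.7° gives KE at 7.500° from the x-axis; with |KE| = 28.4, E = (6.058, 25.19). Then |UE| = |E − U| = 39.68.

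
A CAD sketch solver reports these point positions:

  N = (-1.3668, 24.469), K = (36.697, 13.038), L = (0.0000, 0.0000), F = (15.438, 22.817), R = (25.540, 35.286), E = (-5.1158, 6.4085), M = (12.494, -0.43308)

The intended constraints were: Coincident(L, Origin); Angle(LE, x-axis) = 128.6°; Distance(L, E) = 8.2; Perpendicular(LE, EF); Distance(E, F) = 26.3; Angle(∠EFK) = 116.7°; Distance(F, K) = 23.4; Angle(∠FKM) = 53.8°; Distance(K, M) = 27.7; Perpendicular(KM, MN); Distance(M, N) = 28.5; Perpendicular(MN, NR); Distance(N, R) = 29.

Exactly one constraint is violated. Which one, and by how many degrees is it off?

Perpendicular(MN, NR) — off by 7.20°.

L = (0.00, 0.00) ✓; LE at 128.6° ✓; |LE| = 8.200 ✓; ∠(LE, EF) = 90.00° ✓; |EF| = 26.30 ✓; ∠EFK = 116.7° ✓; |FK| = 23.40 ✓; ∠FKM = 53.80° ✓; |KM| = 27.70 ✓; ∠(KM, MN) = 90.00° ✓; |MN| = 28.50 ✓; ∠(MN, NR) = 97.20° ✗; |NR| = 29.00 ✓.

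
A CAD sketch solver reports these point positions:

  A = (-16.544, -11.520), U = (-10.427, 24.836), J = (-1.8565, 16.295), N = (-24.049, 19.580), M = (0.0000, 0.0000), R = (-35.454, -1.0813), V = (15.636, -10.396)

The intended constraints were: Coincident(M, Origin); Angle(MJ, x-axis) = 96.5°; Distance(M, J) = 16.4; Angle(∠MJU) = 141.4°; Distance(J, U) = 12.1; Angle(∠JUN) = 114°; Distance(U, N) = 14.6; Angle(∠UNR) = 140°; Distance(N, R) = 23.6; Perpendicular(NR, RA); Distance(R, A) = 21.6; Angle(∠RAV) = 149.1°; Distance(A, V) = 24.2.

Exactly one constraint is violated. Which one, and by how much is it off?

Distance(A, V) = 24.2 — off by 8.00.

M = (0.00, 0.00) ✓; MJ at 96.50° ✓; |MJ| = 16.40 ✓; ∠MJU = 141.4° ✓; |JU| = 12.10 ✓; ∠JUN = 114.0° ✓; |UN| = 14.60 ✓; ∠UNR = 140.0° ✓; |NR| = 23.60 ✓; ∠(NR, RA) = 90.00° ✓; |RA| = 21.60 ✓; ∠RAV = 149.1° ✓; |AV| = 32.20 ✗.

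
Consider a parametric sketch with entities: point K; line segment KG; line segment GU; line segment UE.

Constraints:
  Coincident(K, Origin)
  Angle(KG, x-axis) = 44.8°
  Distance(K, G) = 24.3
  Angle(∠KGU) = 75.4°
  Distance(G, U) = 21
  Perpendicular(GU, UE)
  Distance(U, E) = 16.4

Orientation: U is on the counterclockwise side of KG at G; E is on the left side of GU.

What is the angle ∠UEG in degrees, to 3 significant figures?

52.0°

K is at the origin; KG runs at 44.8° with length 24.3, so G = 24.3·(cos 44.8°, sin 44.8°) = (17.2, 17.1). ∠KGU = 75.4°, so GU runs at 44.8° + (180° − 75.4°) = 149° from the x-axis; with |GU| = 21.0, U = G + 21.0·(cos 149°, sin 149°) = (-0.833, 27.8). GU is perpendicular to UE; with |UE| = 16.4 on the left of GU, E = U + 16.4·(-0.509, -0.861) = (-9.18, 13.7). Then cos ∠UEG = EU·EG / (|EU||EG|), giving 52.0°.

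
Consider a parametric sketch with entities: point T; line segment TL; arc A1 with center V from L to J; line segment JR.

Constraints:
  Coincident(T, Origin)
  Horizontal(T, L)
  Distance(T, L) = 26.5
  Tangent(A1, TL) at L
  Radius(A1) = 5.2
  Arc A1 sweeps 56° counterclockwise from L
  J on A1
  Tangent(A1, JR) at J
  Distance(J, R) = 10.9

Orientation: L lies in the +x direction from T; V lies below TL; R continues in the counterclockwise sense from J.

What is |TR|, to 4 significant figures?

19.68

On A1, L sits at bearing 90° from V; a 56° counterclockwise sweep puts J at bearing 146°, so J = V + 5.2·(cos 146°, sin 146°) = (22.19, -2.292). Since A1 is tangent to JR there, VJ ⟂ JR, so JR runs along (−sin 146°, cos 146°); with |JR| = 10.9, R = (16.09, -11.33). Then |TR| = |R − T| = 19.68.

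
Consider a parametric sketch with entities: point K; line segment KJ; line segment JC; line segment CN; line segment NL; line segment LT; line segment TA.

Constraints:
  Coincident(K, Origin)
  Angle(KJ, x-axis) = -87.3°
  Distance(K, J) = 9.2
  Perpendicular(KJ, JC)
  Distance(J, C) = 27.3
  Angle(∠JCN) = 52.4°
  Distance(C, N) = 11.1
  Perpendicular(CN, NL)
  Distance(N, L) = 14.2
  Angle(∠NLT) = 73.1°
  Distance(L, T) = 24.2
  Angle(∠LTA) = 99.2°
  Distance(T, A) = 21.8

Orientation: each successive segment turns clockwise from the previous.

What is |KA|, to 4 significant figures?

44.96

K is at the origin; KJ runs at -87.3° with length 9.2, so J = (0.4334, -9.190). The perpendicularity gives JC at right angles to KJ, so JC runs at -177.3°; with |JC| = 27.3, C = (-26.84, -10.48). ∠JCN = 52.4° gives CN at 55.10° from the x-axis; with |CN| = 11.1, N = (-20.49, -1.372). The perpendicularity gives NL at right angles to CN, so NL runs at -34.90°; with |NL| = 14.2, L = (-8.839, -9.497). ∠NLT = 73.1° gives LT at -141.8° from the x-axis; with |LT| = 24.2, T = (-27.86, -24.46). ∠LTA = 99.2° gives TA at 137.4° from the x-axis; with |TA| = 21.8, A = (-43.90, -9.706). Then |KA| = |A − K| = 44.96.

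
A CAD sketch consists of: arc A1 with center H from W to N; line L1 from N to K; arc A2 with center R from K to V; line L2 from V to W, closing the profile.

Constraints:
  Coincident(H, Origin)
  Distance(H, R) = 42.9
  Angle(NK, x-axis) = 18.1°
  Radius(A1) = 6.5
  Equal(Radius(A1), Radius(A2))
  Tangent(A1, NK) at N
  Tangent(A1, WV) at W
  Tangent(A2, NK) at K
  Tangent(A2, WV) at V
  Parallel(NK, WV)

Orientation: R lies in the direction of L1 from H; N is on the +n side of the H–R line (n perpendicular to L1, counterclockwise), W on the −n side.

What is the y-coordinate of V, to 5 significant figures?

7.1497

Tangency of A1 to both parallel lines with radius 6.5 puts N and W at H ± 6.5·n: N = (-2.0194, 6.1784), W = (2.0194, -6.1784). Equal radii place K and V the same way about R: K = R + 6.5·n = (38.758, 19.506), V = R − 6.5·n = (42.797, 7.1497). So V.y = 7.1497.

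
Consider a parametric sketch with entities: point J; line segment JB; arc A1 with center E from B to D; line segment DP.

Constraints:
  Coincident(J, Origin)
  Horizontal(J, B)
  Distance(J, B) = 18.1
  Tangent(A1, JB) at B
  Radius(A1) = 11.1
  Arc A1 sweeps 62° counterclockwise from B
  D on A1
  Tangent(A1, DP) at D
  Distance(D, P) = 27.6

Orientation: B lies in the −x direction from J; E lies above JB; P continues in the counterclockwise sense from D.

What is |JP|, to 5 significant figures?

30.615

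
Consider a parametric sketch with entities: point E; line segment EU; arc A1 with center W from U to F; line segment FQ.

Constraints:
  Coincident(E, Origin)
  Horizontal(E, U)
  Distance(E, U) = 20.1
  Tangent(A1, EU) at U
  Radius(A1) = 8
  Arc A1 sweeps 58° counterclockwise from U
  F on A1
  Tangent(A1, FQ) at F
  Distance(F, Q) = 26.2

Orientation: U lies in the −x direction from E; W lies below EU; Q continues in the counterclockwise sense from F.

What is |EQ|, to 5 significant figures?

48.342

E is at the origin; E and U share the same y with |EU| = 20.1 and U on the −x side, so U = (-20.100, 0.0000). Since A1 is tangent to EU there, WU ⟂ EU, so W = U + (0, -8) = (-20.100, -8.0000). On A1, U sits at bearing 90° from W; a 58° counterclockwise sweep puts F at bearing 148°, so F = W + 8.0·(cos 148°, sin 148°) = (-26.884, -3.7606). A1 meets FQ tangentially, so WF is at right angles to FQ, so FQ runs along (−sin 148°, cos 148°); with |FQ| = 26.2, Q = (-40.768, -25.980). Then |EQ| = |Q − E| = 48.342.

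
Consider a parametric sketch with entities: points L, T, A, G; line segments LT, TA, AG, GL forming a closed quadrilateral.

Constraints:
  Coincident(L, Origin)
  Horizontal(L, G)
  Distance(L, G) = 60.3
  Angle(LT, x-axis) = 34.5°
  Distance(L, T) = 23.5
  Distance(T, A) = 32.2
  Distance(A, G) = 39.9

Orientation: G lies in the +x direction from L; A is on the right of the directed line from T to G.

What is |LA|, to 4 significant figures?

30.97

Checks: LT at 34.50° ✓; |TA| = 32.20 ✓; |AG| = 39.90 ✓.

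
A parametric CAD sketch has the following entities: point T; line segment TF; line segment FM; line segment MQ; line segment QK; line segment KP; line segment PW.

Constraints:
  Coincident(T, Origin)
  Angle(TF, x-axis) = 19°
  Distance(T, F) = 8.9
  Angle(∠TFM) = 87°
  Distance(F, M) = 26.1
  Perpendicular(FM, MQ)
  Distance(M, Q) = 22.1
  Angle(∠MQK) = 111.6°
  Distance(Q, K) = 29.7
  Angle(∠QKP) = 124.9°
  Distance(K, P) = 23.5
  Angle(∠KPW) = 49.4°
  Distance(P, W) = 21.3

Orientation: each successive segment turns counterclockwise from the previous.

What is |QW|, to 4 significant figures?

27.86

T is at the origin; TF runs at 19.0° with length 8.9, so F = (8.415, 2.898). ∠TFM = 87.0° gives FM at 112.0° from the x-axis; with |FM| = 26.1, M = (-1.362, 27.10). FM is perpendicular to MQ, so MQ runs at -158.0°; with |MQ| = 22.1, Q = (-21.85, 18.82). ∠MQK = 111.6° gives QK at -89.60° from the x-axis; with |QK| = 29.7, K = (-21.65, -10.88). ∠QKP = 124.9° gives KP at -34.50° from the x-axis; with |KP| = 23.5, P = (-2.279, -24.19). ∠KPW = 49.4° gives PW at 96.10° from the x-axis; with |PW| = 21.3, W = (-4.542, -3.012). Then |QW| = |W − Q| = 27.86.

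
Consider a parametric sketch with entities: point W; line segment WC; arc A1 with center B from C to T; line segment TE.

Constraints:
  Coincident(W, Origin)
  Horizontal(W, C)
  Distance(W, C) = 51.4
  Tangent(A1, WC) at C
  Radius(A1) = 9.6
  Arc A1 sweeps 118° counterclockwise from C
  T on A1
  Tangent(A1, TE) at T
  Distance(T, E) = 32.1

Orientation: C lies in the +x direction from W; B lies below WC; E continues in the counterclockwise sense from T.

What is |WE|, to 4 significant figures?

71.87

On A1, C sits at bearing 90° from B; a 118° counterclockwise sweep puts T at bearing 208°, so T = B + 9.6·(cos 208°, sin 208°) = (42.92, -14.11). The tangent condition forces BT to be normal to TE, so TE runs along (−sin 208°, cos 208°); with |TE| = 32.1, E = (57.99, -42.45). Then |WE| = |E − W| = 71.87.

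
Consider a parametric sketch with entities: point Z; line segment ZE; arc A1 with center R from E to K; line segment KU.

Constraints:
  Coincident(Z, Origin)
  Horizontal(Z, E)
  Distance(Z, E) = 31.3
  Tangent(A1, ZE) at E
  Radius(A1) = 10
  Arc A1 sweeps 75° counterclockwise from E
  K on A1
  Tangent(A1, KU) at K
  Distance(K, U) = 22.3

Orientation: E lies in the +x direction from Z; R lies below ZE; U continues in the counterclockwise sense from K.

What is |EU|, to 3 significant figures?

32.8

On A1, E sits at bearing 90° from R; a 75° counterclockwise sweep puts K at bearing 165°, so K = R + 10.0·(cos 165°, sin 165°) = (21.6, -7.41). Since A1 is tangent to KU there, RK ⟂ KU, so KU runs along (−sin 165°, cos 165°); with |KU| = 22.3, U = (15.9, -29.0). Then |EU| = |U − E| = 32.8.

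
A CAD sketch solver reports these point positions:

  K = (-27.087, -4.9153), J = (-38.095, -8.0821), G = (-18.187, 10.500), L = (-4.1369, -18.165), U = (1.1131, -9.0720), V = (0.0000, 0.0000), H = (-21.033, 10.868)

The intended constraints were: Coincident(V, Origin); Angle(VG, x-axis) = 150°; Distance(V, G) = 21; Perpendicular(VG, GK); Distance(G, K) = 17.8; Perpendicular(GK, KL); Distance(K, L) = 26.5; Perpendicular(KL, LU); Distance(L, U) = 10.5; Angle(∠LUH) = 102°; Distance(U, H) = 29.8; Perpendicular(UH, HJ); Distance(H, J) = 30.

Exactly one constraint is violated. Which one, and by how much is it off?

Distance(H, J) = 30 — off by 4.50.

V = (0.00, 0.00) ✓; VG at 150.0° ✓; |VG| = 21.00 ✓; ∠(VG, GK) = 90.00° ✓; |GK| = 17.80 ✓; ∠(GK, KL) = 90.00° ✓; |KL| = 26.50 ✓; ∠(KL, LU) = 90.00° ✓; |LU| = 10.50 ✓; ∠LUH = 102.0° ✓; |UH| = 29.80 ✓; ∠(UH, HJ) = 90.00° ✓; |HJ| = 25.50 ✗.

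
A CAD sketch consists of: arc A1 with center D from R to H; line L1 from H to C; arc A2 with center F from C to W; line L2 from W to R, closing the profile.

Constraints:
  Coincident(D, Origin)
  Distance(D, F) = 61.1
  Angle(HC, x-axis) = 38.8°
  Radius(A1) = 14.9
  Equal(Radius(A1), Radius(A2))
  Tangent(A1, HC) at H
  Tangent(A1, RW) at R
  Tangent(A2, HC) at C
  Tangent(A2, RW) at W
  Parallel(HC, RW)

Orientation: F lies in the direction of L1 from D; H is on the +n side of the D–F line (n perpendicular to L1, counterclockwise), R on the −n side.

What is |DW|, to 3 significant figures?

62.9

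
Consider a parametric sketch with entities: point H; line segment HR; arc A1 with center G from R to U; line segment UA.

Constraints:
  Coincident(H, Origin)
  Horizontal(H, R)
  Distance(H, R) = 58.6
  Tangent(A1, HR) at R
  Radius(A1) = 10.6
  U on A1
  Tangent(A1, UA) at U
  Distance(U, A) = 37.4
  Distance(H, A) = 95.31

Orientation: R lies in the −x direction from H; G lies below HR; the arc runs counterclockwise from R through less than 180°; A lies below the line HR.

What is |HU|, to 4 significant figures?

67.51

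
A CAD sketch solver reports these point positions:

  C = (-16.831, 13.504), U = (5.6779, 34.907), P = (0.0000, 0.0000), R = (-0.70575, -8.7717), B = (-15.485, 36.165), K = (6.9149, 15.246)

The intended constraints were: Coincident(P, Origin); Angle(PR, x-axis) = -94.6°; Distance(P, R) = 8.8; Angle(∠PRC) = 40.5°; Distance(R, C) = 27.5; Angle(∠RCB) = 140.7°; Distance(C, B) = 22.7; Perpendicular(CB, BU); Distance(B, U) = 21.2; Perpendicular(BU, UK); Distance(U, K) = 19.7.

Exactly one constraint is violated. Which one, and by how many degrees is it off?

Perpendicular(BU, UK) — off by 7.00°.

P = (0.00, 0.00) ✓; PR at -94.60° ✓; |PR| = 8.800 ✓; ∠PRC = 40.50° ✓; |RC| = 27.50 ✓; ∠RCB = 140.7° ✓; |CB| = 22.70 ✓; ∠(CB, BU) = 90.00° ✓; |BU| = 21.20 ✓; ∠(BU, UK) = 83.00° ✗; |UK| = 19.70 ✓.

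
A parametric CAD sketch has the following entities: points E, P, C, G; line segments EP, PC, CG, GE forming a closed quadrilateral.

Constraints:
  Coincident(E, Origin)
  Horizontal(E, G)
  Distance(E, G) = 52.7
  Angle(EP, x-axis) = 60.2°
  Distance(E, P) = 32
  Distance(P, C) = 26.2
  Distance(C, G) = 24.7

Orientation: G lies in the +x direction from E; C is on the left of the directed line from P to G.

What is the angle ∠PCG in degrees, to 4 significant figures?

129.8°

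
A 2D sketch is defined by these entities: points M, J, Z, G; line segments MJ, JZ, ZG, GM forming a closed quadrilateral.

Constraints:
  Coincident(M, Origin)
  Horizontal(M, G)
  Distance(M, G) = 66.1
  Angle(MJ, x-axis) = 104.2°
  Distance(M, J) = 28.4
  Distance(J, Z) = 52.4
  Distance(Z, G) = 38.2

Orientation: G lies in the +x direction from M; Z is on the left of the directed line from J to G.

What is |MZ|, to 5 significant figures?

55.417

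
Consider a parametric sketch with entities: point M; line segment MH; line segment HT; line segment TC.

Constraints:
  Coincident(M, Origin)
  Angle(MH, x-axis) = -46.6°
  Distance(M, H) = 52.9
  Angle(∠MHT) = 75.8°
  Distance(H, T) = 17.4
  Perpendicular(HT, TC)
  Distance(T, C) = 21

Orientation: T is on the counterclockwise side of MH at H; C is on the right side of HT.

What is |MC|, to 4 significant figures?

72.42

M is at the origin; MH runs at -46.6° with length 52.9, so H = 52.9·(cos -46.6°, sin -46.6°) = (36.35, -38.44). ∠MHT = 75.8°, so HT runs at -46.6° + (180° − 75.8°) = 57.60° from the x-axis; with |HT| = 17.4, T = H + 17.4·(cos 57.60°, sin 57.60°) = (45.67, -23.74). The perpendicularity gives TC at right angles to HT; with |TC| = 21.0 on the right of HT, C = T + 21.0·(0.8443, -0.5358) = (63.40, -35.00). Then |MC| = |C − M| = 72.42.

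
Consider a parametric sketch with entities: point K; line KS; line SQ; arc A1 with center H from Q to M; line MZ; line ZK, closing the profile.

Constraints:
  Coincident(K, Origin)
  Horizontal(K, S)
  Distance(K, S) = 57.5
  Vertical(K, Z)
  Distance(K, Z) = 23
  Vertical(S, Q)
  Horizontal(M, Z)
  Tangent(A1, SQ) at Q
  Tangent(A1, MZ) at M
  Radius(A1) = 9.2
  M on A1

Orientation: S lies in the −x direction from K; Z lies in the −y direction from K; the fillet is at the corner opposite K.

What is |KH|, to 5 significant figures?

50.233

K is at the origin; KS is horizontal with |KS| = 57.5 and S on the −x side, so S = (-57.500, 0.0000). K and Z share the same x with |KZ| = 23.0 and Z on the −y side, so Z = (0.0000, -23.000). The virtual corner opposite K is at (-57.500, -23.000). Tangency of A1 to SQ means the radius HQ is perpendicular to SQ and the tangent condition forces HM to be normal to MZ, with radius 9.2, so the center H sits 9.2 in from both sides at H = (-48.300, -13.800). Then |KH| = |H − K| = 50.233.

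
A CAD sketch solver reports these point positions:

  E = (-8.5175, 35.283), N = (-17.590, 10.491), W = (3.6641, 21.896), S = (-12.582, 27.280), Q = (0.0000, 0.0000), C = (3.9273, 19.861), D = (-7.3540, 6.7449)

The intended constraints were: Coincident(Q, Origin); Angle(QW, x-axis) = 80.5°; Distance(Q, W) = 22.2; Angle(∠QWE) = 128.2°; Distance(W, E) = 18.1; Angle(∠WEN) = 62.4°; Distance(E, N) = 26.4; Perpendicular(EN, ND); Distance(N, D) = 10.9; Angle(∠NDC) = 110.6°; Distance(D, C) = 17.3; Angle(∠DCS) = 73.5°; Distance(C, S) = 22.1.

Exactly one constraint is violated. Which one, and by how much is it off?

Distance(C, S) = 22.1 — off by 4.00.

Q = (0.00, 0.00) ✓; QW at 80.50° ✓; |QW| = 22.20 ✓; ∠QWE = 128.2° ✓; |WE| = 18.10 ✓; ∠WEN = 62.40° ✓; |EN| = 26.40 ✓; ∠(EN, ND) = 90.00° ✓; |ND| = 10.90 ✓; ∠NDC = 110.6° ✓; |DC| = 17.30 ✓; ∠DCS = 73.50° ✓; |CS| = 18.10 ✗.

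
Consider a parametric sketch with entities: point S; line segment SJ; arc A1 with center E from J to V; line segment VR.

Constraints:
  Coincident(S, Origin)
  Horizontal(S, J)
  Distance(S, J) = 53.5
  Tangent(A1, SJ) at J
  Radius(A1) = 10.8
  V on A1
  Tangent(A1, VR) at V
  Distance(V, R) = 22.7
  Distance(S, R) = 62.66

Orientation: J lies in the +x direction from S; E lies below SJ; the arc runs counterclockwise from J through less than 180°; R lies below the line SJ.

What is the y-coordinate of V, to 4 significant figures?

-14.61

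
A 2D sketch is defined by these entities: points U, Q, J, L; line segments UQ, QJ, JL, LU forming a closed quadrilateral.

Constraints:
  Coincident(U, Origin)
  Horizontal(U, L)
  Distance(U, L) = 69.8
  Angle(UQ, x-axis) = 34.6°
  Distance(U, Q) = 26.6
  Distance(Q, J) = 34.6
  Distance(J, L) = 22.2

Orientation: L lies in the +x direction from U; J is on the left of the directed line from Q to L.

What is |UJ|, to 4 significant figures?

59.11

U is at the origin; UL is horizontal with |UL| = 69.8 and L in +x, so L = (69.8, 0). UQ runs at 34.6° with |UQ| = 26.6, so Q = (21.90, 15.10). J is determined by |QJ| = 34.6 and |JL| = 22.2 together: it lies at the intersection of circle(Q, 34.6) and circle(L, 22.2). With |QL| = 50.23, the foot of the radical line on QL is 32.13 from Q and the perpendicular offset is √(34.6² − 32.13²) = 12.85. Taking the left-of-QL solution: J = (56.40, 17.70).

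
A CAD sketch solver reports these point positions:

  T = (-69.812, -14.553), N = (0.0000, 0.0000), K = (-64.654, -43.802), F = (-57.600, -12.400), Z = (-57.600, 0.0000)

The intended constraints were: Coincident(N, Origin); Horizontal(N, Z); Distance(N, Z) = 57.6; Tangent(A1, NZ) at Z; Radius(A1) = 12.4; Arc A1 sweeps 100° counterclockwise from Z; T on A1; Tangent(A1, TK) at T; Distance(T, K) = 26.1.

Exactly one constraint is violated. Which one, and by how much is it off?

Distance(T, K) = 26.1 — off by 3.60.

N = (0.00, 0.00) ✓; N.y = 0.00, Z.y = 0.00 ✓; |NZ| = 57.60 ✓; ∠(FZ, ZN) = 90.00° ✓; |FZ| = 12.40 ✓; bearing(F→T) − bearing(F→Z) = 100.0° ✓; |FT| = 12.40 ✓; ∠(FT, TK) = 90.00° ✓; |TK| = 29.70 ✗.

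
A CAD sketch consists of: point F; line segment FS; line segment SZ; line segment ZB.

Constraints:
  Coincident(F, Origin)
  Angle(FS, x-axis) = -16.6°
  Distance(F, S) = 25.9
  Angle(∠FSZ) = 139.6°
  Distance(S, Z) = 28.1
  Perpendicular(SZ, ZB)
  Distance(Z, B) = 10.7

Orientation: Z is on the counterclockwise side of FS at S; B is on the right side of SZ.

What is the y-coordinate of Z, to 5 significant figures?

3.9403

F is at the origin; FS runs at -16.6° with length 25.9, so S = 25.9·(cos -16.6°, sin -16.6°) = (24.821, -7.3993). ∠FSZ = 139.6°, so SZ runs at -16.6° + (180° − 139.6°) = 23.800° from the x-axis; with |SZ| = 28.1, Z = S + 28.1·(cos 23.800°, sin 23.800°) = (50.531, 3.9403). So Z.y = 3.9403.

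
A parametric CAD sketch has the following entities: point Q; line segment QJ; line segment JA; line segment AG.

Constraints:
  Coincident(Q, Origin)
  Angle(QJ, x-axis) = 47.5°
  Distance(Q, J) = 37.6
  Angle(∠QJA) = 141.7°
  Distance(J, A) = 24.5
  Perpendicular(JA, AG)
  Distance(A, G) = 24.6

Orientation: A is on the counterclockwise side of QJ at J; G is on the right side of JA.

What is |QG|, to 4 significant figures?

72.19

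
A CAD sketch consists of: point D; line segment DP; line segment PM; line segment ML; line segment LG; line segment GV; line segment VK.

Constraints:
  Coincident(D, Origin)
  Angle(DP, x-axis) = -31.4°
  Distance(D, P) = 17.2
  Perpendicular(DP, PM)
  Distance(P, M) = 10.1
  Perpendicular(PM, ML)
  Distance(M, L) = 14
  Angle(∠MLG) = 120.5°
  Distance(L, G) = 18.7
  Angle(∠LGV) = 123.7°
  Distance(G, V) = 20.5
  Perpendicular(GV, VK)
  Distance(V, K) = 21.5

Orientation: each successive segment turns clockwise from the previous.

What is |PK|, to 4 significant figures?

15.85

D is at the origin; DP runs at -31.4° with length 17.2, so P = (14.68, -8.961). DP ⟂ PM, so PM runs at -121.4°; with |PM| = 10.1, M = (9.419, -17.58). PM is perpendicular to ML, so ML runs at 148.6°; with |ML| = 14.0, L = (-2.531, -10.29). ∠MLG = 120.5° gives LG at 89.10° from the x-axis; with |LG| = 18.7, G = (-2.237, 8.410). ∠LGV = 123.7° gives GV at 32.80° from the x-axis; with |GV| = 20.5, V = (14.99, 19.51). GV is perpendicular to VK, so VK runs at -57.20°; with |VK| = 21.5, K = (26.64, 1.442). Then |PK| = |K − P| = 15.85.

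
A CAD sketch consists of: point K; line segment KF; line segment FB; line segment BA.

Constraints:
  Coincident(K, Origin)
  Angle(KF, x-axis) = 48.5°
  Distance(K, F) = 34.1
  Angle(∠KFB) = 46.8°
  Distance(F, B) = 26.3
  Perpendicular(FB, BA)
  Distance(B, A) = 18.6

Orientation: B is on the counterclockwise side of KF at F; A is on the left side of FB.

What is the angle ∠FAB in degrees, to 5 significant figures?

54.731°

K is at the origin; KF runs at 48.5° with length 34.1, so F = 34.1·(cos 48.5°, sin 48.5°) = (22.595, 25.539). ∠KFB = 46.8°, so FB runs at 48.5° + (180° − 46.8°) = 181.70° from the x-axis; with |FB| = 26.3, B = F + 26.3·(cos 181.70°, sin 181.70°) = (-3.6931, 24.759). The perpendicularity gives BA at right angles to FB; with |BA| = 18.6 on the left of FB, A = B + 18.6·(0.029666, -0.99956) = (-3.1413, 6.1674). Then cos ∠FAB = AF·AB / (|AF||AB|), giving 54.731°.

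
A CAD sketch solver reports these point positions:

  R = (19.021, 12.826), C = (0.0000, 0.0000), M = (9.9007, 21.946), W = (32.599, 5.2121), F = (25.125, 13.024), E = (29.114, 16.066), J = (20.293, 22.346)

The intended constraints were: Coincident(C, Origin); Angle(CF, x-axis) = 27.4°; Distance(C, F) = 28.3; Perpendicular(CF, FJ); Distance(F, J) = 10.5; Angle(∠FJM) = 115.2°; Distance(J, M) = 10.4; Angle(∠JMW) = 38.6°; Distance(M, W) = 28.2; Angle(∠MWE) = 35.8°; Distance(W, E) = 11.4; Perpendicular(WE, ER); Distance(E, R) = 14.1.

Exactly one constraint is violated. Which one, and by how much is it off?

Distance(E, R) = 14.1 — off by 3.50.

C = (0.00, 0.00) ✓; CF at 27.40° ✓; |CF| = 28.30 ✓; ∠(CF, FJ) = 90.00° ✓; |FJ| = 10.50 ✓; ∠FJM = 115.2° ✓; |JM| = 10.40 ✓; ∠JMW = 38.60° ✓; |MW| = 28.20 ✓; ∠MWE = 35.80° ✓; |WE| = 11.40 ✓; ∠(WE, ER) = 90.00° ✓; |ER| = 10.60 ✗.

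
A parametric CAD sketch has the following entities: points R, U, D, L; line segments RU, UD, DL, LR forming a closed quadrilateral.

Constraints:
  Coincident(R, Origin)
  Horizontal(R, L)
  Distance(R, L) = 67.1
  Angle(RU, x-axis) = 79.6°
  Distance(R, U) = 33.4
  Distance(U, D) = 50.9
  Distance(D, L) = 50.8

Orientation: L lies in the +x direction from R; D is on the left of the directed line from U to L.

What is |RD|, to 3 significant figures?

73.2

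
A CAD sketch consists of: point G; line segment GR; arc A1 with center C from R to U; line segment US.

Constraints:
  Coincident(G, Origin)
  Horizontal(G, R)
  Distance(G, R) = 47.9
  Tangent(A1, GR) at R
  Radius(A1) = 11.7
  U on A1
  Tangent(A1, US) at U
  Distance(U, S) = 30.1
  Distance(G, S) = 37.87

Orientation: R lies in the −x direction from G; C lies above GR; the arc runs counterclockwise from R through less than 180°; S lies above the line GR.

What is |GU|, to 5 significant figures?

38.401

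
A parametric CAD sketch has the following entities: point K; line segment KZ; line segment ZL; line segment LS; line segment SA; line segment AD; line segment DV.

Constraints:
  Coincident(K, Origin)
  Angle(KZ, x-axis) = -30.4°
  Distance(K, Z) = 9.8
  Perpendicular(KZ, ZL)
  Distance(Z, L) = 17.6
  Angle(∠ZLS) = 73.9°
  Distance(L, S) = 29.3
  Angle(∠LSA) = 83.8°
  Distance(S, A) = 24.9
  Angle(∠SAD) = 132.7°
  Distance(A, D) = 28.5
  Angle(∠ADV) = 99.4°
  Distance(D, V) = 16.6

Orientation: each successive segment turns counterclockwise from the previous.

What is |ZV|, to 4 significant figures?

18.63

K is at the origin; KZ runs at -30.4° with length 9.8, so Z = (8.453, -4.959). The perpendicularity gives ZL at right angles to KZ, so ZL runs at 59.60°; with |ZL| = 17.6, L = (17.36, 10.22). ∠ZLS = 73.9° gives LS at 165.7° from the x-axis; with |LS| = 29.3, S = (-11.03, 17.46). ∠LSA = 83.8° gives SA at -98.10° from the x-axis; with |SA| = 24.9, A = (-14.54, -7.193). ∠SAD = 132.7° gives AD at -50.80° from the x-axis; with |AD| = 28.5, D = (3.471, -29.28). ∠ADV = 99.4° gives DV at 29.80° from the x-axis; with |DV| = 16.6, V = (17.88, -21.03). Then |ZV| = |V − Z| = 18.63.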